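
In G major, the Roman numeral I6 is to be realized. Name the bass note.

I in G major has root G; the chord is G-B-D.
The figure 6 means first inversion — the third is in the bass.

B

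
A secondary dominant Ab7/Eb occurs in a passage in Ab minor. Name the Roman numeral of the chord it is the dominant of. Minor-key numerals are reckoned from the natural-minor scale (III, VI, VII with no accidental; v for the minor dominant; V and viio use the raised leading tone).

iv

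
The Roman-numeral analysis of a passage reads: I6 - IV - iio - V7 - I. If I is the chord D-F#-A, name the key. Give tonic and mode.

I is given as D-F#-A — a major triad with root D.
If D is scale degree 1 and the mode makes that degree carry a major triad, the tonic is D and the mode is major.

D major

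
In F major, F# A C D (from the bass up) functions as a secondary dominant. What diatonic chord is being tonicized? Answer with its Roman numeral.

ii

The chord is a dominant seventh chord on D.
A dominant resolves down a perfect fifth: D → G. In F major, G is scale degree 2, i.e. ii.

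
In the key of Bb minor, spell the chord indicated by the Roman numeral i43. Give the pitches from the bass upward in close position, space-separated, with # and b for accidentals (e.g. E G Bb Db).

The numeral's case and figure indicate a minor seventh chord. In Bb minor its root, scale degree 1, is Bb.
Stacking thirds from Bb gives Bb-Db-F-Ab.
With the 43 figure the chord is in second inversion; from the bass F upward in close position it reads F-Ab-Bb-Db.

F Ab Bb Db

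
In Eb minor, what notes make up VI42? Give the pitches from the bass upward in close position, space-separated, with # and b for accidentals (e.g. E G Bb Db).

In Eb minor, the sixth degree is Cb, and the diatonic chord built there is a major seventh chord.
That chord is spelled Cb-Eb-Gb-Bb.
The figured bass 42 indicates third inversion, placing the seventh (Bb) in the bass: Bb-Cb-Eb-Gb.

Bb Cb Eb Gb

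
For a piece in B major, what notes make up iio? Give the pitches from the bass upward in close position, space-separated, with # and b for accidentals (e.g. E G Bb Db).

C# E G

iio is the diminished supertonic triad, borrowed from the parallel minor. In B major that root is C#.
So the chord is C#-E-G.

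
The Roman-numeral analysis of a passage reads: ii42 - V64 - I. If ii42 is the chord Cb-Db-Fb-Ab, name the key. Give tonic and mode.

ii42 is given as Cb-Db-Fb-Ab — a minor seventh chord with root Db.
ii42 on Db implies Db is the supertonic; that puts the tonic at Cb, and the lowercase numeral fits major mode.

Cb major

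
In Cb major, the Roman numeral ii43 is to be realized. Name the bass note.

Ab

ii in Cb major has root Db; the chord is Db-Fb-Ab-Cb.
The figure 43 means second inversion — the fifth is in the bass.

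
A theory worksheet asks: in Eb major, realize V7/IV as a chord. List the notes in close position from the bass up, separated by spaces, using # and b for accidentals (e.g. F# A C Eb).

Eb G Bb Db

V7/IV is a secondary dominant — the dominant seventh of IV. IV in Eb major is Ab, so the applied chord's root is Eb, a perfect fifth above.
Building a dominant seventh chord on Eb gives Eb-G-Bb-Db.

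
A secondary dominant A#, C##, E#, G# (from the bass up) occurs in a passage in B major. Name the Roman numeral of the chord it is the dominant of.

The chord is a dominant seventh chord on A#.
A dominant resolves down a perfect fifth: A# → D#. In B major, D# is scale degree 3, i.e. iii.

iii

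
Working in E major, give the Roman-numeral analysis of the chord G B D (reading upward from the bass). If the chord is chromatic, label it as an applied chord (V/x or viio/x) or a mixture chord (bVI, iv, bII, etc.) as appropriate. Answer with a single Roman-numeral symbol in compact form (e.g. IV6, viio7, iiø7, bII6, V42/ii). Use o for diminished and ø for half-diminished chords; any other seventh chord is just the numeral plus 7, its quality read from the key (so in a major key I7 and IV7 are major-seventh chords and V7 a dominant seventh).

bIII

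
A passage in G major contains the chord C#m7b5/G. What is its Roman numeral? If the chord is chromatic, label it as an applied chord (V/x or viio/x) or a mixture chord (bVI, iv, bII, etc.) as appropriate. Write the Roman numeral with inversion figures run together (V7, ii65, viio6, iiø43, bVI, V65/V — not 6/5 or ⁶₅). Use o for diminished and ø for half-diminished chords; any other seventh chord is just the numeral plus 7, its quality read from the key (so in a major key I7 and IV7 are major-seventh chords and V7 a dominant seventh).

The pitches C#-E-G-B form a half-diminished seventh chord rooted on C#.
C# sits a half step below D (V in G major); a diminished chord there is the applied leading-tone chord of V.
With G in the bass the chord is in second inversion, so the figured bass is 43.

viiø43/V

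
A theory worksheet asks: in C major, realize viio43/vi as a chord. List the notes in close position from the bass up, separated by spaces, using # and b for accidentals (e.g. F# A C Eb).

D F G# B

The slash marks an applied leading-tone chord: viio of vi. In C major, vi is A, so the leading tone to it is G#, a half step below.
Building a fully diminished seventh chord on G# gives G#-B-D-F.
The figured bass 43 indicates second inversion, placing the fifth (D) in the bass: D-F-G#-B.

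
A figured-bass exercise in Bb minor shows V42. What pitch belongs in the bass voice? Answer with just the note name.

Eb

V in Bb minor has root F; the chord is F-A-C-Eb.
The figure 42 means third inversion — the seventh is in the bass.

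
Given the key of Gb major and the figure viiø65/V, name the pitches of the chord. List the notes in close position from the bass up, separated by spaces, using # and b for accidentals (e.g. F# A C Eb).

Eb Gb Bb C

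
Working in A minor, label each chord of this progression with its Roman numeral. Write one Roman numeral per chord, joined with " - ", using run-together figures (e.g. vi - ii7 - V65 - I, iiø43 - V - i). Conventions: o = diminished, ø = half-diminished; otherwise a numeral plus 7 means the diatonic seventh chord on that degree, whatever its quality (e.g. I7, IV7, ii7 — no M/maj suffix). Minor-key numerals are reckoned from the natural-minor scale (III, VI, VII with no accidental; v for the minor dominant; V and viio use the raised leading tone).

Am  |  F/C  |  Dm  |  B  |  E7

i - VI64 - iv - V/V - V7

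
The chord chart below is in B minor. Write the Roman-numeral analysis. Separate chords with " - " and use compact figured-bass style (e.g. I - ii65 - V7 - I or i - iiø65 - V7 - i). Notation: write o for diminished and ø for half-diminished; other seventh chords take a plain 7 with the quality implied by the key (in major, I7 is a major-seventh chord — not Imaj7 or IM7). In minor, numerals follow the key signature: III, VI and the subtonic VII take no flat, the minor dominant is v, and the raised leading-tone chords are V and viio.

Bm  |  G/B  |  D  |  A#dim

Bm: root B is the tonic; minor triad there is i.
G/B: major triad on G = scale degree 6 → VI6.
D: root D is the mediant; major triad there is III.
A#dim: diminished triad on A# = scale degree 7 → viio.

i - VI6 - III - viio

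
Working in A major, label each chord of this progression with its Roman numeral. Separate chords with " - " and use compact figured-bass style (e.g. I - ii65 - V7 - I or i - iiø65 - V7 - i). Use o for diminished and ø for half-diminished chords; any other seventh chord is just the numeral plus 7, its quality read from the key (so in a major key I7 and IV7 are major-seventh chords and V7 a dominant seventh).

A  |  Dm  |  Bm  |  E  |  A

I - iv - ii - V - I

A has root A, degree 1 in A major, so I.
Dm is non-diatonic — iv, a mixture chord from A minor.
Bm has root B, degree 2 in A major, so ii.
E: major triad on E = scale degree 5 → V.
A: major triad on A = scale degree 1 → I.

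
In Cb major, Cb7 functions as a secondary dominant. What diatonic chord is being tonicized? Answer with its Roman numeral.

IV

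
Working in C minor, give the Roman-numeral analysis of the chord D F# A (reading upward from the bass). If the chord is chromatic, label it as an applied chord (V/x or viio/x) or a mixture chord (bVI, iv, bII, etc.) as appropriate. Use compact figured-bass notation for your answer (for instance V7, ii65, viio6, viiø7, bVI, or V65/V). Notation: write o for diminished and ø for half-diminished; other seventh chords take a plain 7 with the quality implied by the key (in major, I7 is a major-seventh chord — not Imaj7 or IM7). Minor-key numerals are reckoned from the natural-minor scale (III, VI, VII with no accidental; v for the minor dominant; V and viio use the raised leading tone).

V/V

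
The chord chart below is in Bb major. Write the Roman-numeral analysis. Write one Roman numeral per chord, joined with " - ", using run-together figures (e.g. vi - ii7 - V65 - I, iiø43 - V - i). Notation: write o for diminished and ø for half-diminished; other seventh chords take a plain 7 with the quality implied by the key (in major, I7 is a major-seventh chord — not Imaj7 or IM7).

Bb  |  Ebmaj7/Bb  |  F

I - IV43 - V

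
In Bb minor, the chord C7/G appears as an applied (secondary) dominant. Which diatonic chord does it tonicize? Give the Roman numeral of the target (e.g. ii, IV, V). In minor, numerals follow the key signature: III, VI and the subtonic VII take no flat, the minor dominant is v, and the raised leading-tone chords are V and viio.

The chord is a dominant seventh chord on C.
A dominant resolves down a perfect fifth: C → F. In Bb minor, F is scale degree 5, i.e. V.

V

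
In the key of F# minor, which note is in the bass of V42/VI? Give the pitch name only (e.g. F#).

The applied chord V42/VI is rooted on A: A-C#-E-G.
The figure 42 means third inversion — the seventh is in the bass.

G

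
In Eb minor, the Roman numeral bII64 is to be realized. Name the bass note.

Cb

bII in Eb minor has root Fb; the chord is Fb-Ab-Cb.
The figure 64 means second inversion — the fifth is in the bass.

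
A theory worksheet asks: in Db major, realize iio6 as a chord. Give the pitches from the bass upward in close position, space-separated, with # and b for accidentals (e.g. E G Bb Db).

Gb Bbb Eb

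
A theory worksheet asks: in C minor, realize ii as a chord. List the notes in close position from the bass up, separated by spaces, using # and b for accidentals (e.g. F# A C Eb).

D F A

ii is the minor supertonic, borrowed from the parallel major (the Dorian ii). In C minor that root is D.
So the chord is D-F-A.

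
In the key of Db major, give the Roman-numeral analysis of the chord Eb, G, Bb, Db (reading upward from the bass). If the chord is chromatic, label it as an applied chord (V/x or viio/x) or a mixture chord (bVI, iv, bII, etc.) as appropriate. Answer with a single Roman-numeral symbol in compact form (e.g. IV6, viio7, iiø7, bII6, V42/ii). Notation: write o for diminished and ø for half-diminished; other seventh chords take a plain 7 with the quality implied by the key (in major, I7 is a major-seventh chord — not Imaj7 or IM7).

The pitches Eb-G-Bb-Db form a dominant seventh chord rooted on Eb.
Eb is not a diatonic chord root with this quality in Db major, but it lies a perfect fifth above Ab (V), so the chord functions as an applied dominant of V.

V7/V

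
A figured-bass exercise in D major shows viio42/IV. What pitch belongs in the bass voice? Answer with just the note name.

Eb

The applied chord viio42/IV is rooted on F#: F#-A-C-Eb.
The figure 42 means third inversion — the seventh is in the bass.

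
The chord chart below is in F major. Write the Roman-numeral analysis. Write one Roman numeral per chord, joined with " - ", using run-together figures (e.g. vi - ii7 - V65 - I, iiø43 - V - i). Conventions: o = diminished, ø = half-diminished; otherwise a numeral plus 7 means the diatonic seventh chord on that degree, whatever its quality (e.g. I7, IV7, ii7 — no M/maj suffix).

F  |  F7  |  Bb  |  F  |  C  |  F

F has root F, degree 1 in F major, so I.
F7 is the secondary dominant of IV (dominant seventh chord on F): V7/IV.
Bb: major triad on Bb = scale degree 4 → IV.
F has root F, degree 1 in F major, so I.
C: major triad on C = scale degree 5 → V.
F: root F is the tonic; major triad there is I.

I - V7/IV - IV - I - V - I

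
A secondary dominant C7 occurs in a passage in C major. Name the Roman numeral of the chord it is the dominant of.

IV

The chord is a dominant seventh chord on C.
A dominant resolves down a perfect fifth: C → F. In C major, F is scale degree 4, i.e. IV.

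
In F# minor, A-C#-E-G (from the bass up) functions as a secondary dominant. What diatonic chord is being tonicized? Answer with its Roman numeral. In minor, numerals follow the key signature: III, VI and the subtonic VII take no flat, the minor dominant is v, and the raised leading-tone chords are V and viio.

The chord is a dominant seventh chord on A.
A dominant resolves down a perfect fifth: A → D. In F# minor, D is scale degree 6, i.e. VI.

VI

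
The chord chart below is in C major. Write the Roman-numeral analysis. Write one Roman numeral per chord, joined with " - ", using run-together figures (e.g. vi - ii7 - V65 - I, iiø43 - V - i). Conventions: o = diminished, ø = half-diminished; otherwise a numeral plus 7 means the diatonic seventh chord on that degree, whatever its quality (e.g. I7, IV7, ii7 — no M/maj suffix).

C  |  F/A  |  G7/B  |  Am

I - IV6 - V65 - vi

C: root C is the tonic; major triad there is I.
F/A: major triad on F = scale degree 4 → IV6.
G7/B: root G is the dominant; dominant seventh chord there is V65.
Am: root A is the submediant; minor triad there is vi.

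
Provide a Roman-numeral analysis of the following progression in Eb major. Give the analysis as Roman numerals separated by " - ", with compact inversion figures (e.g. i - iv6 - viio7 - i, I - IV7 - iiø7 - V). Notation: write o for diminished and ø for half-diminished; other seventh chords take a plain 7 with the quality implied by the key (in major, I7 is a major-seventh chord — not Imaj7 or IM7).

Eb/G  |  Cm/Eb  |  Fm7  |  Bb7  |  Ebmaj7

Eb/G has root Eb, degree 1 in Eb major, so I6.
Cm/Eb has root C, degree 6 in Eb major, so vi6.
Fm7: root F is the supertonic; minor seventh chord there is ii7.
Bb7: root Bb is the dominant; dominant seventh chord there is V7.
Ebmaj7 has root Eb, degree 1 in Eb major, so I7.

I6 - vi6 - ii7 - V7 - I7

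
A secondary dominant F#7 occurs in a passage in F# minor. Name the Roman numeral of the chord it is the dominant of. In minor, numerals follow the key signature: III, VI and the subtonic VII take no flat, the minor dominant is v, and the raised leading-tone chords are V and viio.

The chord is a dominant seventh chord on F#.
A dominant resolves down a perfect fifth: F# → B. In F# minor, B is scale degree 4, i.e. iv.

iv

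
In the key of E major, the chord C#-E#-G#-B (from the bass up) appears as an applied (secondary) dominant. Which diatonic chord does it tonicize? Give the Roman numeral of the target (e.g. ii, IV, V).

The chord is a dominant seventh chord on C#.
A dominant resolves down a perfect fifth: C# → F#. In E major, F# is scale degree 2, i.e. ii.

ii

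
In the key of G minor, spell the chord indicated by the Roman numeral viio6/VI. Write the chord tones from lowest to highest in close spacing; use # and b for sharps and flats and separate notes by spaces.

F Ab D

The slash marks an applied leading-tone chord: viio of VI. In G minor, VI is Eb, so the leading tone to it is D, a half step below.
Building a diminished triad on D gives D-F-Ab.
With the 6 figure the chord is in first inversion; from the bass F upward in close position it reads F-Ab-D.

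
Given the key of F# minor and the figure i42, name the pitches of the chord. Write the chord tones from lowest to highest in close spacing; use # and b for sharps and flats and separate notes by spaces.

In F# minor, scale degree 1 is F#, and the diatonic chord built there is a minor seventh chord.
Stacking thirds from F# gives F#-A-C#-E.
The figured bass 42 indicates third inversion, placing the seventh (E) in the bass: E-F#-A-C#.

E F# A C#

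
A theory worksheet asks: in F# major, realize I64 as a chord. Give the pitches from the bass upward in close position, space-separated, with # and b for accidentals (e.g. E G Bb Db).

C# F# A#

The numeral's case and figure indicate a major triad. In F# major its root, scale degree 1, is F#.
Stacking thirds from F# gives F#-A#-C#.
With the 64 figure the chord is in second inversion; from the bass C# upward in close position it reads C#-F#-A#.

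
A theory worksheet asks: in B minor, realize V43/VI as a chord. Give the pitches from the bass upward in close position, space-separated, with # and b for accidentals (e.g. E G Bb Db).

The slash means an applied dominant: we want the dominant of VI. In B minor, VI is G major, and its dominant is built on D.
Building a dominant seventh chord on D gives D-F#-A-C.
The figured bass 43 indicates second inversion, placing the fifth (A) in the bass: A-C-D-F#.

A C D F#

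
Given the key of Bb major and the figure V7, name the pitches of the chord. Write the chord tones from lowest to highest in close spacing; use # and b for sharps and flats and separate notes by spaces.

The numeral's case and figure indicate a dominant seventh chord. In Bb major its root, the fifth degree, is F.
That chord is spelled F-A-C-Eb.

F A C Eb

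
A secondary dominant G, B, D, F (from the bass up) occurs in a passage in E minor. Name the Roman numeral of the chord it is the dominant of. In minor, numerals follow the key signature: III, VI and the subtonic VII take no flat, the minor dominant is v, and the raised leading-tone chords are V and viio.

VI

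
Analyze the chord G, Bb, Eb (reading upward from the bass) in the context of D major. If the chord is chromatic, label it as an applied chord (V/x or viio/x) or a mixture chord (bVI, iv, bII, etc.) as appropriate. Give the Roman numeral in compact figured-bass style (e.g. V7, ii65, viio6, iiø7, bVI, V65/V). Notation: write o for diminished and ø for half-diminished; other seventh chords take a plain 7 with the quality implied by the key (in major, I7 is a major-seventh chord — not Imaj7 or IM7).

bII6

Stacked in thirds the chord is Eb-G-Bb: a major triad on Eb.
Eb is the lowered second degree of D major (diatonic 2 would be E). This is the Neapolitan sixth — a major triad on the lowered second degree, here in its customary first inversion.
With G in the bass the chord is in first inversion, so the figured bass is 6.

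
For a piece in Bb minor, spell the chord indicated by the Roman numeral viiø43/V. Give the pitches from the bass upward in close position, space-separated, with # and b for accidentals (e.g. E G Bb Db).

viiø43/V is a secondary leading-tone chord. The target V is F in Bb minor; the applied chord is rooted a semitone below, on E.
Building a half-diminished seventh chord on E gives E-G-Bb-D.
The figured bass 43 indicates second inversion, placing the fifth (Bb) in the bass: Bb-D-E-G.

Bb D E G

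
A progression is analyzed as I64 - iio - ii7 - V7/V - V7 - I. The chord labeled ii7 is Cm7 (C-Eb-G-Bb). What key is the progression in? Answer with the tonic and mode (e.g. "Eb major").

The chord Cm7 is a minor seventh chord rooted on C; its label is ii7.
Counting down one scale step from C places the tonic on Bb; a minor seventh chord on degree 2 is diatonic only in major.

Bb major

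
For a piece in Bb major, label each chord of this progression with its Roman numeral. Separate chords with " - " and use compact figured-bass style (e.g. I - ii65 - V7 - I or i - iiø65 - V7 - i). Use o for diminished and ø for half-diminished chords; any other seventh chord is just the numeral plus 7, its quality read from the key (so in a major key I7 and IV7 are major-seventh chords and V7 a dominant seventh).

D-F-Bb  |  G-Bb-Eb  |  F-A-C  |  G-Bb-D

I6 - IV6 - V - vi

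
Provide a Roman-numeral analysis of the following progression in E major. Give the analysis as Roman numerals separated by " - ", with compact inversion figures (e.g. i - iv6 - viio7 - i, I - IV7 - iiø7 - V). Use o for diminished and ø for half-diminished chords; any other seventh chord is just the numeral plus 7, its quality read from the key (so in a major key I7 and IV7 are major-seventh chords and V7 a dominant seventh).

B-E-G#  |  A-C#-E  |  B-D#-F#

I64 - IV - V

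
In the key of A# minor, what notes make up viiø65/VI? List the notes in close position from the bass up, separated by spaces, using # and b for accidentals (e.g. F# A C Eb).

The slash marks an applied leading-tone chord: viio of VI. In A# minor, VI is F#, so the leading tone to it is E#, a half step below.
Building a half-diminished seventh chord on E# gives E#-G#-B-D#.
With the 65 figure the chord is in first inversion; from the bass G# upward in close position it reads G#-B-D#-E#.

G# B D# E#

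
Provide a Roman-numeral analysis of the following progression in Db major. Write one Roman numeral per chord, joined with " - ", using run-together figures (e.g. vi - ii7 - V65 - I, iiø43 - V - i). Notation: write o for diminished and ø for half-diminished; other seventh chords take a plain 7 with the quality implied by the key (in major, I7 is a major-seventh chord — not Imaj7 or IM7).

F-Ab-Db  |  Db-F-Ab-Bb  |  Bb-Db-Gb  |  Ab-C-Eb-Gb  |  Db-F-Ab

I6 - vi65 - IV6 - V7 - I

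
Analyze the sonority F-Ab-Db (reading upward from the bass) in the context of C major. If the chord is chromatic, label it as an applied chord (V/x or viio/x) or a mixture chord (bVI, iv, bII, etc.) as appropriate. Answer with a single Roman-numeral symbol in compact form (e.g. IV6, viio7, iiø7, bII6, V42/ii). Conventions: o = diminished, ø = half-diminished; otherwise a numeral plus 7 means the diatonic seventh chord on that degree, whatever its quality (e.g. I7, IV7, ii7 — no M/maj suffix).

bII6

Stacked in thirds the chord is Db-F-Ab: a major triad on Db.
Db is the lowered second degree of C major (diatonic 2 would be D). This is the Neapolitan sixth — a major triad on the lowered second degree, here in its customary first inversion.
With F in the bass the chord is in first inversion, so the figured bass is 6.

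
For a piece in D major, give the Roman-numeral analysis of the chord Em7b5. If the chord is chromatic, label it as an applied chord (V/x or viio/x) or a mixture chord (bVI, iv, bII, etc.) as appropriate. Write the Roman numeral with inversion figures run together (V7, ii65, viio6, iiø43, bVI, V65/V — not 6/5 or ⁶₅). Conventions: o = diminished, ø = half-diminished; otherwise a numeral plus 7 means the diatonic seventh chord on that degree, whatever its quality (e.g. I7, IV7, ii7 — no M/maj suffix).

The pitches E-G-Bb-D form a half-diminished seventh chord rooted on E.
E is the second degree of D major. This is the half-diminished supertonic seventh, borrowed from the parallel minor.

iiø7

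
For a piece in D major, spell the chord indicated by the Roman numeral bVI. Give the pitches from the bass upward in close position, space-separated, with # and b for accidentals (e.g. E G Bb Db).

Bb D F

Scale degree 6 in D major is B; lowering it a half step gives Bb. bVI is a major triad on the lowered sixth degree, borrowed from the parallel minor.
So the chord is Bb-D-F.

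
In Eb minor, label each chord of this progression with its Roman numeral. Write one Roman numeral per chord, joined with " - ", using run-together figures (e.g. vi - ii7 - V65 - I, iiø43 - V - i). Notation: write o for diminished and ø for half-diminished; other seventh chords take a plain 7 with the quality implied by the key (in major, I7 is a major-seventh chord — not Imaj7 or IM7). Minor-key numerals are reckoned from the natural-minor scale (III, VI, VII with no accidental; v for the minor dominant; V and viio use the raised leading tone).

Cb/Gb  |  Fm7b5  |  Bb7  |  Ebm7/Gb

Cb/Gb: major triad on Cb = scale degree 6 → VI64.
Fm7b5 has root F, degree 2 in Eb minor, so iiø7.
Bb7 has root Bb, degree 5 in Eb minor, so V7.
Ebm7/Gb: minor seventh chord on Eb = scale degree 1 → i65.

VI64 - iiø7 - V7 - i65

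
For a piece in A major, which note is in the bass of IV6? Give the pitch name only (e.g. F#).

IV in A major has root D; the chord is D-F#-A.
The figure 6 means first inversion — the third is in the bass.

F#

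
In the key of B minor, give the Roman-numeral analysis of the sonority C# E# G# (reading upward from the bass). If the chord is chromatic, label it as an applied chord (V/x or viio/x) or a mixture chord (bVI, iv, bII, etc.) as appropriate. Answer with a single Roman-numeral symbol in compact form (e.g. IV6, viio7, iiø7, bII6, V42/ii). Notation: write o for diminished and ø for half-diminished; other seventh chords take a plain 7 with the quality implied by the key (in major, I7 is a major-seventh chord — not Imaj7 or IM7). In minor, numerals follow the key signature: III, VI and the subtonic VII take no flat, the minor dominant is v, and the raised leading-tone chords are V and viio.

The pitches C#-E#-G# form a major triad rooted on C#.
C# is not a diatonic chord root with this quality in B minor, but it lies a perfect fifth above F# (V), so the chord functions as an applied dominant of V.

V/V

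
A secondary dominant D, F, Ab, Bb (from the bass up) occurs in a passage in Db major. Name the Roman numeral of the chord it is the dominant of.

The chord is a dominant seventh chord on Bb.
A dominant resolves down a perfect fifth: Bb → Eb. In Db major, Eb is scale degree 2, i.e. ii.

ii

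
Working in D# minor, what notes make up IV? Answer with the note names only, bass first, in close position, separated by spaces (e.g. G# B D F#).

Scale degree 4 in D# minor is G#; here the chord built on it is altered to a major triad. IV is the major subdominant, borrowed from the parallel major.
So the chord is G#-B#-D#, a major triad.

G# B# D#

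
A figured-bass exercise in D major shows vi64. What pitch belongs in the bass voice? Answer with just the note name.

vi in D major has root B; the chord is B-D-F#.
The figure 64 means second inversion — the fifth is in the bass.

F#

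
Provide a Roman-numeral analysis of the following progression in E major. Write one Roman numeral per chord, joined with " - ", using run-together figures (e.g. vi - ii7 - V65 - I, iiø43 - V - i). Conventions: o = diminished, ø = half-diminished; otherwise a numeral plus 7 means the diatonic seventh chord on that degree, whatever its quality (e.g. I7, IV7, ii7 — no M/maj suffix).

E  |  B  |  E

I - V - I

E has root E, degree 1 in E major, so I.
B: root B is the dominant; major triad there is V.
E: root E is the tonic; major triad there is I.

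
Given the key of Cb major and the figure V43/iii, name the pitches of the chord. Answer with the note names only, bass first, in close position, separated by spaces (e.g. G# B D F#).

F Ab Bb D

The slash means an applied dominant: we want the dominant of iii. In Cb major, iii is Eb minor, and its dominant is built on Bb.
Building a dominant seventh chord on Bb gives Bb-D-F-Ab.
The figured bass 43 indicates second inversion, placing the fifth (F) in the bass: F-Ab-Bb-D.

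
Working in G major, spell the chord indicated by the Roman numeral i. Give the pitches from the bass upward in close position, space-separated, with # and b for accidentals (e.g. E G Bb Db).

G Bb D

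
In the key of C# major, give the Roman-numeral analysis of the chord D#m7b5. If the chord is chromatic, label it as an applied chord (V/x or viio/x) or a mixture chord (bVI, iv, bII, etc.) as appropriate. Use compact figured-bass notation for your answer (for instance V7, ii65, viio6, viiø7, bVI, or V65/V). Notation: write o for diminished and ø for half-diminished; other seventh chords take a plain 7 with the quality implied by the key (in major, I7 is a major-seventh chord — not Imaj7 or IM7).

iiø7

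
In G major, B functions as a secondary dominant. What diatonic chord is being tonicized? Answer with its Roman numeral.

vi

The chord is a major triad on B.
A dominant resolves down a perfect fifth: B → E. In G major, E is scale degree 6, i.e. vi.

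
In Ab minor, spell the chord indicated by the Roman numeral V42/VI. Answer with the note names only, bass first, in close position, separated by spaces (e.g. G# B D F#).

V42/VI is a secondary dominant — the dominant seventh of VI. VI in Ab minor is Fb, so the applied chord's root is Cb, a perfect fifth above.
Building a dominant seventh chord on Cb gives Cb-Eb-Gb-Bbb.
The figured bass 42 indicates third inversion, placing the seventh (Bbb) in the bass: Bbb-Cb-Eb-Gb.

Bbb Cb Eb Gb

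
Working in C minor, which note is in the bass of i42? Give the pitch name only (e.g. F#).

i in C minor has root C; the chord is C-Eb-G-Bb.
The figure 42 means third inversion — the seventh is in the bass.

Bb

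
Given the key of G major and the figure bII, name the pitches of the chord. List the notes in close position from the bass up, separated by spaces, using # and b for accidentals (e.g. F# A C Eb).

Scale degree 2 in G major is A; lowering it a half step gives Ab. bII is the Neapolitan chord — a major triad on the lowered second degree.
So the chord is Ab-C-Eb, a major triad.

Ab C Eb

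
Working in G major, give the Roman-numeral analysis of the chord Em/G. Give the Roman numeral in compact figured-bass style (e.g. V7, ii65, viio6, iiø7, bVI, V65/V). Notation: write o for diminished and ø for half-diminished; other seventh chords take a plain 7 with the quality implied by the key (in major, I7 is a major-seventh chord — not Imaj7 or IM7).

Stacked in thirds the chord is E-G-B: a minor triad on E.
In G major, E is the submediant; the diatonic minor triad there is vi.
With G in the bass the chord is in first inversion, so the figured bass is 6.

vi6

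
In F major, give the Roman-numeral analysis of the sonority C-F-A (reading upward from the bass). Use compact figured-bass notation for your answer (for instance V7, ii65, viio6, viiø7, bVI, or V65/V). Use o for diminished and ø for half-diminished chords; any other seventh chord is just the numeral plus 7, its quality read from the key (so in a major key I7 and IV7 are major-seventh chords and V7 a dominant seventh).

I64

The pitches F-A-C form a major triad rooted on F.
In F major, F is the tonic; the diatonic major triad there is I.
With C in the bass the chord is in second inversion, so the figured bass is 64.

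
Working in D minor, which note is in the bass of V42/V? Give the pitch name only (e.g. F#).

The applied chord V42/V is rooted on E: E-G#-B-D.
The figure 42 means third inversion — the seventh is in the bass.

D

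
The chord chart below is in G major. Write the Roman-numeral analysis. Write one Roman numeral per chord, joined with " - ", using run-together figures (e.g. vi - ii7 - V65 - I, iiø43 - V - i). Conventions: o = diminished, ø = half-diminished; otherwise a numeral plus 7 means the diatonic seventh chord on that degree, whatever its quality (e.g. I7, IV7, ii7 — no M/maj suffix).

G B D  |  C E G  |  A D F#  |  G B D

G-B-D has root G, degree 1 in G major, so I.
C-E-G has root C, degree 4 in G major, so IV.
A-D-F# has root D, degree 5 in G major, so V64.
G-B-D has root G, degree 1 in G major, so I.

I - IV - V64 - I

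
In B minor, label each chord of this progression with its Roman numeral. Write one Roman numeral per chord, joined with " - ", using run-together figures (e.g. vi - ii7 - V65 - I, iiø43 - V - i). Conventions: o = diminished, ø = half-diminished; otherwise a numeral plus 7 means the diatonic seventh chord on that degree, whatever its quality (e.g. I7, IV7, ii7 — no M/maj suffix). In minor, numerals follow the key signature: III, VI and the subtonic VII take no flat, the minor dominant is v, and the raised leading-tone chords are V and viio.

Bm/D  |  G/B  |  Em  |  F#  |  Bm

i6 - VI6 - iv - V - i

Bm/D: root B is the tonic; minor triad there is i6.
G/B: major triad on G = scale degree 6 → VI6.
Em has root E, degree 4 in B minor, so iv.
F#: major triad on F# = scale degree 5 → V.
Bm: minor triad on B = scale degree 1 → i.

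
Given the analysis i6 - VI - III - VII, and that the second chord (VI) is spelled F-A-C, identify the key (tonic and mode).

The anchor chord is a major triad on F, labeled VI.
If F is scale degree 6 and the mode makes that degree carry a major triad, the tonic is A and the mode is minor.

A minor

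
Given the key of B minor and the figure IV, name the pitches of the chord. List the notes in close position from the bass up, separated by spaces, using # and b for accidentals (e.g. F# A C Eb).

E G# B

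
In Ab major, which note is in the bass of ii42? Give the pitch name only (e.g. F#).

Ab

ii in Ab major has root Bb; the chord is Bb-Db-F-Ab.
The figure 42 means third inversion — the seventh is in the bass.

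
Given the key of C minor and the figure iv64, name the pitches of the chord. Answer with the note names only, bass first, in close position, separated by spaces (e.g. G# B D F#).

C F Ab

In C minor, scale degree 4 is F, and the diatonic chord built there is a minor triad.
Stacking thirds from F gives F-Ab-C.
With the 64 figure the chord is in second inversion; from the bass C upward in close position it reads C-F-Ab.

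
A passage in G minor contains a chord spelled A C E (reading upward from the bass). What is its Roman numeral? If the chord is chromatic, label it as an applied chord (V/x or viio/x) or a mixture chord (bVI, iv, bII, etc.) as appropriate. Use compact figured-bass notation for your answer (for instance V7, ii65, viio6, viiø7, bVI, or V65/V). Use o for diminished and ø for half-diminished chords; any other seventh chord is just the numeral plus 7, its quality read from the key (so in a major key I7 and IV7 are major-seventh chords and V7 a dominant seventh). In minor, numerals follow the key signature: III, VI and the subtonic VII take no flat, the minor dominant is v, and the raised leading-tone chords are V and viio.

Stacked in thirds the chord is A-C-E: a minor triad on A.
A is the second degree of G minor. This is the minor supertonic, borrowed from the parallel major (the Dorian ii).

ii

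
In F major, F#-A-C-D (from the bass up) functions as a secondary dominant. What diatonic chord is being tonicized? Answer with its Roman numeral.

ii

The chord is a dominant seventh chord on D.
A dominant resolves down a perfect fifth: D → G. In F major, G is scale degree 2, i.e. ii.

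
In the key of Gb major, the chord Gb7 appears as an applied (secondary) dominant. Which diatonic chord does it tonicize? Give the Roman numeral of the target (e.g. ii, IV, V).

IV

The chord is a dominant seventh chord on Gb.
A dominant resolves down a perfect fifth: Gb → Cb. In Gb major, Cb is scale degree 4, i.e. IV.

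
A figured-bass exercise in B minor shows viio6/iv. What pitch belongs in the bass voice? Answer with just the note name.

The applied chord viio6/iv is rooted on D#: D#-F#-A.
The figure 6 means first inversion — the third is in the bass.

F#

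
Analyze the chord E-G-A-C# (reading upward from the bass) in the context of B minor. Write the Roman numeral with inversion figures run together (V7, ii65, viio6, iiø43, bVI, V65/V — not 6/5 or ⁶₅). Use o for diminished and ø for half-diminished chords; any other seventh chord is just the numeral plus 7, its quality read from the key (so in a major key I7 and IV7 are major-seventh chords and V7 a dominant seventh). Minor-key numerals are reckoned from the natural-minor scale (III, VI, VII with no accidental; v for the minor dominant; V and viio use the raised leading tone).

VII43

The pitches A-C#-E-G form a dominant seventh chord rooted on A.
A is scale degree 7 in B minor, and a dominant seventh chord on that degree is written VII7.
With E in the bass the chord is in second inversion, so the figured bass is 43.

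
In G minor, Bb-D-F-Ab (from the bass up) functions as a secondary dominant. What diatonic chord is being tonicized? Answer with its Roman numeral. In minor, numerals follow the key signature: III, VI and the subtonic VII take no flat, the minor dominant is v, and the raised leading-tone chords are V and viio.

VI

The chord is a dominant seventh chord on Bb.
A dominant resolves down a perfect fifth: Bb → Eb. In G minor, Eb is scale degree 6, i.e. VI.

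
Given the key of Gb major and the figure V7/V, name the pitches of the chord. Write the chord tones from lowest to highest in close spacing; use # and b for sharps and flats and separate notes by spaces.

Ab C Eb Gb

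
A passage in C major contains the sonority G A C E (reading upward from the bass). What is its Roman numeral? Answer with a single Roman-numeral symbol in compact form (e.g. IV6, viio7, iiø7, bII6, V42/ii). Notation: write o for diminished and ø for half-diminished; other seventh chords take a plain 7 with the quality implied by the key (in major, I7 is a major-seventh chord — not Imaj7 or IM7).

The pitches A-C-E-G form a minor seventh chord rooted on A.
In C major, A is the submediant; the diatonic minor seventh chord there is vi7.
With G in the bass the chord is in third inversion, so the figured bass is 42.

vi42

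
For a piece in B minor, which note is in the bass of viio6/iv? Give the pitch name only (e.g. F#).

The applied chord viio6/iv is rooted on D#: D#-F#-A.
The figure 6 means first inversion — the third is in the bass.

F#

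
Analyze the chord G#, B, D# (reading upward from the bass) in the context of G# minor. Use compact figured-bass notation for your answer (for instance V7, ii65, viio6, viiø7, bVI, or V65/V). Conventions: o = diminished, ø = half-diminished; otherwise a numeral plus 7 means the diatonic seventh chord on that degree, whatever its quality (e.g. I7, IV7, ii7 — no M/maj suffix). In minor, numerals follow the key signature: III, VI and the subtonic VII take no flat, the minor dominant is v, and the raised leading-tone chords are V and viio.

i

Stacked in thirds the chord is G#-B-D#: a minor triad on G#.
G# is scale degree 1 in G# minor, and a minor triad on that degree is written i.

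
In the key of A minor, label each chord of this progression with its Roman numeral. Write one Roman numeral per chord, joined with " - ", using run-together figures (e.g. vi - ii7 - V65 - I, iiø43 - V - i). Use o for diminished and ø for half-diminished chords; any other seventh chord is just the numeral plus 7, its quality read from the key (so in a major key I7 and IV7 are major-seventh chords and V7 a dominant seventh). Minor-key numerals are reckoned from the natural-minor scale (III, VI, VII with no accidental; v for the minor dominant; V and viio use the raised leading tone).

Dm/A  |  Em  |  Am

Dm/A: minor triad on D = scale degree 4 → iv64.
Em: minor triad on E = scale degree 5 → v.
Am has root A, degree 1 in A minor, so i.

iv64 - v - i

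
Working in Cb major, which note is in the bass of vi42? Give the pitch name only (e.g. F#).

Gb

vi in Cb major has root Ab; the chord is Ab-Cb-Eb-Gb.
The figure 42 means third inversion — the seventh is in the bass.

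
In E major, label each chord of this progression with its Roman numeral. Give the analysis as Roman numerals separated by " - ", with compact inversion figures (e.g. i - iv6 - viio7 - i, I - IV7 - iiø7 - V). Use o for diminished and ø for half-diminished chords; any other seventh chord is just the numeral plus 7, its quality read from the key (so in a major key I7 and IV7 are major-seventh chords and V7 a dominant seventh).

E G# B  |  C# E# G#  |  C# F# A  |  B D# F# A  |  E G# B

E-G#-B: major triad on E = scale degree 1 → I.
C#-E#-G#: a major triad on C#, the applied dominant of ii → V/ii.
C#-F#-A has root F#, degree 2 in E major, so ii64.
B-D#-F#-A: root B is the dominant; dominant seventh chord there is V7.
E-G#-B has root E, degree 1 in E major, so I.

I - V/ii - ii64 - V7 - I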